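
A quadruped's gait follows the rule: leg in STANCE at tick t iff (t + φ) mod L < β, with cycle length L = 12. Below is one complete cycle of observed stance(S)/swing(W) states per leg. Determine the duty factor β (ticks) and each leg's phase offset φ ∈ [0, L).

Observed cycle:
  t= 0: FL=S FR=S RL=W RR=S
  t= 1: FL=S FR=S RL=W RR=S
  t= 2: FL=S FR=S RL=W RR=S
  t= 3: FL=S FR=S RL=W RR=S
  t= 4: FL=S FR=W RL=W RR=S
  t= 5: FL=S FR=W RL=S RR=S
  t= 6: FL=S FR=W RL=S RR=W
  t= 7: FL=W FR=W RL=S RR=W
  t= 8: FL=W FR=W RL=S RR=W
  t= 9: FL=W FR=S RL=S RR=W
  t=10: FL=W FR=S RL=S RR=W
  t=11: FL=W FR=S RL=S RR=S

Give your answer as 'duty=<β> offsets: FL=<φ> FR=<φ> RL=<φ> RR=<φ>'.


duty β = stance ticks per leg = 7
FL: stance ticks = 7; W→S at t=0 → φ=0
FR: stance ticks = 7; W→S at t=9 → φ=3
RL: stance ticks = 7; W→S at t=5 → φ=7
RR: stance ticks = 7; W→S at t=11 → φ=1

duty=7 offsets: FL=0 FR=3 RL=7 RR=1


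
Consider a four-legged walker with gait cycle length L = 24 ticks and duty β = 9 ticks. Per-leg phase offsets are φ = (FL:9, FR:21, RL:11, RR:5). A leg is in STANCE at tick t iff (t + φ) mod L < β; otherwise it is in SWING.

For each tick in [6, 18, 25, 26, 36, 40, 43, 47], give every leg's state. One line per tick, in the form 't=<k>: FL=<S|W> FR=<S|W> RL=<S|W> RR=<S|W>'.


t=6: FL=W FR=S RL=W RR=W
t=18: FL=S FR=W RL=S RR=W
t=25: FL=W FR=W RL=W RR=S
t=26: FL=W FR=W RL=W RR=S
t=36: FL=W FR=W RL=W RR=W
t=40: FL=S FR=W RL=S RR=W
t=43: FL=S FR=W RL=S RR=S
t=47: FL=S FR=W RL=W RR=S

t=6: phase=(15,3,17,11) vs β=9 → FL=W FR=S RL=W RR=W
t=18: phase=(3,15,5,23) vs β=9 → FL=S FR=W RL=S RR=W
t=25: phase=(10,22,12,6) vs β=9 → FL=W FR=W RL=W RR=S
t=26: phase=(11,23,13,7) vs β=9 → FL=W FR=W RL=W RR=S
t=36: phase=(21,9,23,17) vs β=9 → FL=W FR=W RL=W RR=W
t=40: phase=(1,13,3,21) vs β=9 → FL=S FR=W RL=S RR=W
t=43: phase=(4,16,6,0) vs β=9 → FL=S FR=W RL=S RR=S
t=47: phase=(8,20,10,4) vs β=9 → FL=S FR=W RL=W RR=S


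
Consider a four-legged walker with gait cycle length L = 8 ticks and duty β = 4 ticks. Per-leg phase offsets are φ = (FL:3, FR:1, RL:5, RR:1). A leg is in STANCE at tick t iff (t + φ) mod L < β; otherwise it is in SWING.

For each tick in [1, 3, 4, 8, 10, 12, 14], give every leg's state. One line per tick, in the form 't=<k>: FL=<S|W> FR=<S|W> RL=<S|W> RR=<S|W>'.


t=1: FL=W FR=S RL=W RR=S
t=3: FL=W FR=W RL=S RR=W
t=4: FL=W FR=W RL=S RR=W
t=8: FL=S FR=S RL=W RR=S
t=10: FL=W FR=S RL=W RR=S
t=12: FL=W FR=W RL=S RR=W
t=14: FL=S FR=W RL=S RR=W

t=1: phase=(4,2,6,2) vs β=4 → FL=W FR=S RL=W RR=S
t=3: phase=(6,4,0,4) vs β=4 → FL=W FR=W RL=S RR=W
t=4: phase=(7,5,1,5) vs β=4 → FL=W FR=W RL=S RR=W
t=8: phase=(3,1,5,1) vs β=4 → FL=S FR=S RL=W RR=S
t=10: phase=(5,3,7,3) vs β=4 → FL=W FR=S RL=W RR=S
t=12: phase=(7,5,1,5) vs β=4 → FL=W FR=W RL=S RR=W
t=14: phase=(1,7,3,7) vs β=4 → FL=S FR=W RL=S RR=W


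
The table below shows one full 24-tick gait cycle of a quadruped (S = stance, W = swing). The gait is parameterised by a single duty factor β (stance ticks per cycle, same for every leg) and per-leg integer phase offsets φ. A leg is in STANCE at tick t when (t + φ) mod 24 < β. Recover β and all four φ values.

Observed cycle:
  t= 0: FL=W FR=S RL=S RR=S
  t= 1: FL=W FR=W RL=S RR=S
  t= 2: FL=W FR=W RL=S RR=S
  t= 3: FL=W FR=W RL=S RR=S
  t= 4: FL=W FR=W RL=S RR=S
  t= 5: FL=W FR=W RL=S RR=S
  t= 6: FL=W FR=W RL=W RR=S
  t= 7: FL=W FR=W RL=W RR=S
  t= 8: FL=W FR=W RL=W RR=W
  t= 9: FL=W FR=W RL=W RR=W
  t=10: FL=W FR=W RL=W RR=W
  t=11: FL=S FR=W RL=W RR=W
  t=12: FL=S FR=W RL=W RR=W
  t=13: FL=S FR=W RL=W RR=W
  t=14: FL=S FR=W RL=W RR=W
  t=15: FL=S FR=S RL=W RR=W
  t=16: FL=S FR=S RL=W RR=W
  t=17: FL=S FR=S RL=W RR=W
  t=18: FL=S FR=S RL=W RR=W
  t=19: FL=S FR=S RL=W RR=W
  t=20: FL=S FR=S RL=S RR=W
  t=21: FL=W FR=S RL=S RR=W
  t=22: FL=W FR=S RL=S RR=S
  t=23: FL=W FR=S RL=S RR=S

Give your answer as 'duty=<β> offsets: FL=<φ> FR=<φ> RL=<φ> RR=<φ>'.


duty β = stance ticks per leg = 10
FL: stance ticks = 10; W→S at t=11 → φ=13
FR: stance ticks = 10; W→S at t=15 → φ=9
RL: stance ticks = 10; W→S at t=20 → φ=4
RR: stance ticks = 10; W→S at t=22 → φ=2

duty=10 offsets: FL=13 FR=9 RL=4 RR=2


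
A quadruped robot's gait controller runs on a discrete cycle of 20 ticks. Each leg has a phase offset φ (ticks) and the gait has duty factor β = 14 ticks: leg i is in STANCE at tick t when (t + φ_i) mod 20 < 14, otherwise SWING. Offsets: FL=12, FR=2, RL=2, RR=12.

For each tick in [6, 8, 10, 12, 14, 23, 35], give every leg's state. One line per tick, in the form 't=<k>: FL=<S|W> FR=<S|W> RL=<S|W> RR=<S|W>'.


t=6: FL=W FR=S RL=S RR=W
t=8: FL=S FR=S RL=S RR=S
t=10: FL=S FR=S RL=S RR=S
t=12: FL=S FR=W RL=W RR=S
t=14: FL=S FR=W RL=W RR=S
t=23: FL=W FR=S RL=S RR=W
t=35: FL=S FR=W RL=W RR=S

t=6: phase=(18,8,8,18) vs β=14 → FL=W FR=S RL=S RR=W
t=8: phase=(0,10,10,0) vs β=14 → FL=S FR=S RL=S RR=S
t=10: phase=(2,12,12,2) vs β=14 → FL=S FR=S RL=S RR=S
t=12: phase=(4,14,14,4) vs β=14 → FL=S FR=W RL=W RR=S
t=14: phase=(6,16,16,6) vs β=14 → FL=S FR=W RL=W RR=S
t=23: phase=(15,5,5,15) vs β=14 → FL=W FR=S RL=S RR=W
t=35: phase=(7,17,17,7) vs β=14 → FL=S FR=W RL=W RR=S


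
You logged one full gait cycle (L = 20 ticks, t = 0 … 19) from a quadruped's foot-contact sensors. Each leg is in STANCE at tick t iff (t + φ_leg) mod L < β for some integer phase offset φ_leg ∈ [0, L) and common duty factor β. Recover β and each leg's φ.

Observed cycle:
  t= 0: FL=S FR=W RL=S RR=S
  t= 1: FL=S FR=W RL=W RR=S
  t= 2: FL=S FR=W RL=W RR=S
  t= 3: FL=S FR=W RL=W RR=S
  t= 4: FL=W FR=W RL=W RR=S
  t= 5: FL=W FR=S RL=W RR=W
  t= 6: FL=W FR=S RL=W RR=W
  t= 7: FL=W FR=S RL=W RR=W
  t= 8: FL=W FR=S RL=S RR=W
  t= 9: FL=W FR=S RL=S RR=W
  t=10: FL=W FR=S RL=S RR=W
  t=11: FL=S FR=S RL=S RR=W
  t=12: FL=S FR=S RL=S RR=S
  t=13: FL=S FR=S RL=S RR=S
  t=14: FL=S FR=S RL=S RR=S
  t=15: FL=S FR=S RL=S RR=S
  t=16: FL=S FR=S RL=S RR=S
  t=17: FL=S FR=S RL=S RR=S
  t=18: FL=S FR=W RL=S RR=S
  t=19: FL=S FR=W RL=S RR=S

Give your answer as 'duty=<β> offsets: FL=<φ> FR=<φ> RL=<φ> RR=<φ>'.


duty=13 offsets: FL=9 FR=15 RL=12 RR=8

duty β = stance ticks per leg = 13
FL: stance ticks = 13; W→S at t=11 → φ=9
FR: stance ticks = 13; W→S at t=5 → φ=15
RL: stance ticks = 13; W→S at t=8 → φ=12
RR: stance ticks = 13; W→S at t=12 → φ=8


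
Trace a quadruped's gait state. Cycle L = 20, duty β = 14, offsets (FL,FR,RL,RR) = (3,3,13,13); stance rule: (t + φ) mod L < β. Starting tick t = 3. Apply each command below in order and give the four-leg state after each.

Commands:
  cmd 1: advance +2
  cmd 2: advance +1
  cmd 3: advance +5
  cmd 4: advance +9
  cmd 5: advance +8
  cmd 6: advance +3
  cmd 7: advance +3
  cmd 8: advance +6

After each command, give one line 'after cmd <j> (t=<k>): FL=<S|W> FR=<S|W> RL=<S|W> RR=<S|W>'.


after cmd 1 (t=5): FL=S FR=S RL=W RR=W
after cmd 2 (t=6): FL=S FR=S RL=W RR=W
after cmd 3 (t=11): FL=W FR=W RL=S RR=S
after cmd 4 (t=20): FL=S FR=S RL=S RR=S
after cmd 5 (t=28): FL=S FR=S RL=S RR=S
after cmd 6 (t=31): FL=W FR=W RL=S RR=S
after cmd 7 (t=34): FL=W FR=W RL=S RR=S
after cmd 8 (t=40): FL=S FR=S RL=S RR=S

start t=3: FL=S FR=S RL=W RR=W
cmd 1: advance +2 → t=5, phase=(8,8,18,18) → FL=S FR=S RL=W RR=W
cmd 2: advance +1 → t=6, phase=(9,9,19,19) → FL=S FR=S RL=W RR=W
cmd 3: advance +5 → t=11, phase=(14,14,4,4) → FL=W FR=W RL=S RR=S
cmd 4: advance +9 → t=20, phase=(3,3,13,13) → FL=S FR=S RL=S RR=S
cmd 5: advance +8 → t=28, phase=(11,11,1,1) → FL=S FR=S RL=S RR=S
cmd 6: advance +3 → t=31, phase=(14,14,4,4) → FL=W FR=W RL=S RR=S
cmd 7: advance +3 → t=34, phase=(17,17,7,7) → FL=W FR=W RL=S RR=S
cmd 8: advance +6 → t=40, phase=(3,3,13,13) → FL=S FR=S RL=S RR=S


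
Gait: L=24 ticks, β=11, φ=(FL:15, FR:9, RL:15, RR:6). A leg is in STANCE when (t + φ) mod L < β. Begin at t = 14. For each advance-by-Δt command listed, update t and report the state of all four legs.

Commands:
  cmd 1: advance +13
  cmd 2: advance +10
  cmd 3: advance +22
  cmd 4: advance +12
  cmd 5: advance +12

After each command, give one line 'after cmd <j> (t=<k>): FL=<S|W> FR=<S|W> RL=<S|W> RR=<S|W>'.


start t=14: FL=S FR=W RL=S RR=W
cmd 1: advance +13 → t=27, phase=(18,12,18,9) → FL=W FR=W RL=W RR=S
cmd 2: advance +10 → t=37, phase=(4,22,4,19) → FL=S FR=W RL=S RR=W
cmd 3: advance +22 → t=59, phase=(2,20,2,17) → FL=S FR=W RL=S RR=W
cmd 4: advance +12 → t=71, phase=(14,8,14,5) → FL=W FR=S RL=W RR=S
cmd 5: advance +12 → t=83, phase=(2,20,2,17) → FL=S FR=W RL=S RR=W

after cmd 1 (t=27): FL=W FR=W RL=W RR=S
after cmd 2 (t=37): FL=S FR=W RL=S RR=W
after cmd 3 (t=59): FL=S FR=W RL=S RR=W
after cmd 4 (t=71): FL=W FR=S RL=W RR=S
after cmd 5 (t=83): FL=S FR=W RL=S RR=W


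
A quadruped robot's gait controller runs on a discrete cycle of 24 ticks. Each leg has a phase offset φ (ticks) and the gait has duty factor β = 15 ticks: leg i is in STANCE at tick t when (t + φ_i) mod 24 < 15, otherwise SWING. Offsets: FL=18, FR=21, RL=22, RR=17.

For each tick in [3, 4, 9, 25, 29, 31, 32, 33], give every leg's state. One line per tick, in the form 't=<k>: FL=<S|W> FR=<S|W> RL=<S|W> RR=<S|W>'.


t=3: FL=W FR=S RL=S RR=W
t=4: FL=W FR=S RL=S RR=W
t=9: FL=S FR=S RL=S RR=S
t=25: FL=W FR=W RL=W RR=W
t=29: FL=W FR=S RL=S RR=W
t=31: FL=S FR=S RL=S RR=S
t=32: FL=S FR=S RL=S RR=S
t=33: FL=S FR=S RL=S RR=S

t=3: phase=(21,0,1,20) vs β=15 → FL=W FR=S RL=S RR=W
t=4: phase=(22,1,2,21) vs β=15 → FL=W FR=S RL=S RR=W
t=9: phase=(3,6,7,2) vs β=15 → FL=S FR=S RL=S RR=S
t=25: phase=(19,22,23,18) vs β=15 → FL=W FR=W RL=W RR=W
t=29: phase=(23,2,3,22) vs β=15 → FL=W FR=S RL=S RR=W
t=31: phase=(1,4,5,0) vs β=15 → FL=S FR=S RL=S RR=S
t=32: phase=(2,5,6,1) vs β=15 → FL=S FR=S RL=S RR=S
t=33: phase=(3,6,7,2) vs β=15 → FL=S FR=S RL=S RR=S


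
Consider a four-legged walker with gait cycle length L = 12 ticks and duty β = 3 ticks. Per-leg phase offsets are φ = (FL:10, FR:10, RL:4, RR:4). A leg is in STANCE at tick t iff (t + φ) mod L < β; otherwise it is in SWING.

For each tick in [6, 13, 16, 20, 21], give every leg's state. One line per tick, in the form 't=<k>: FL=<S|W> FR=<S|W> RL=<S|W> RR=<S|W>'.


t=6: FL=W FR=W RL=W RR=W
t=13: FL=W FR=W RL=W RR=W
t=16: FL=S FR=S RL=W RR=W
t=20: FL=W FR=W RL=S RR=S
t=21: FL=W FR=W RL=S RR=S

t=6: phase=(4,4,10,10) vs β=3 → FL=W FR=W RL=W RR=W
t=13: phase=(11,11,5,5) vs β=3 → FL=W FR=W RL=W RR=W
t=16: phase=(2,2,8,8) vs β=3 → FL=S FR=S RL=W RR=W
t=20: phase=(6,6,0,0) vs β=3 → FL=W FR=W RL=S RR=S
t=21: phase=(7,7,1,1) vs β=3 → FL=W FR=W RL=S RR=S


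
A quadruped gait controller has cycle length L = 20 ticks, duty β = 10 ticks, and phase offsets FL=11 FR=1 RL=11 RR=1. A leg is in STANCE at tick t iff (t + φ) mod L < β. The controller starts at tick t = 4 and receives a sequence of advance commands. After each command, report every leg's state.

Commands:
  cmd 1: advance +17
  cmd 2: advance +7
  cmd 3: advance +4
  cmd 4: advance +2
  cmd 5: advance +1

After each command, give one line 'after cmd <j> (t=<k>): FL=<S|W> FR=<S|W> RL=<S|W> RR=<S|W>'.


start t=4: FL=W FR=S RL=W RR=S
cmd 1: advance +17 → t=21, phase=(12,2,12,2) → FL=W FR=S RL=W RR=S
cmd 2: advance +7 → t=28, phase=(19,9,19,9) → FL=W FR=S RL=W RR=S
cmd 3: advance +4 → t=32, phase=(3,13,3,13) → FL=S FR=W RL=S RR=W
cmd 4: advance +2 → t=34, phase=(5,15,5,15) → FL=S FR=W RL=S RR=W
cmd 5: advance +1 → t=35, phase=(6,16,6,16) → FL=S FR=W RL=S RR=W

after cmd 1 (t=21): FL=W FR=S RL=W RR=S
after cmd 2 (t=28): FL=W FR=S RL=W RR=S
after cmd 3 (t=32): FL=S FR=W RL=S RR=W
after cmd 4 (t=34): FL=S FR=W RL=S RR=W
after cmd 5 (t=35): FL=S FR=W RL=S RR=W


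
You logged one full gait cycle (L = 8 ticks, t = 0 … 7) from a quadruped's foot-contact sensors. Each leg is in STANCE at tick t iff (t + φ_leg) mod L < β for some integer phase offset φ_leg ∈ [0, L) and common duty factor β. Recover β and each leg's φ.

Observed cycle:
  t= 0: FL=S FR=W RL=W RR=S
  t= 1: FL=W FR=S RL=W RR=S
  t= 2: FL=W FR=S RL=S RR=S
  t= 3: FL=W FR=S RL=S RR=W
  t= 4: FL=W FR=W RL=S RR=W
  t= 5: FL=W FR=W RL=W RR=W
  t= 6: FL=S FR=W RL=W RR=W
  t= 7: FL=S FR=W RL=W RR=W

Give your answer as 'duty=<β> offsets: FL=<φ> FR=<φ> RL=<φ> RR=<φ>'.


duty=3 offsets: FL=2 FR=7 RL=6 RR=0

duty β = stance ticks per leg = 3
FL: stance ticks = 3; W→S at t=6 → φ=2
FR: stance ticks = 3; W→S at t=1 → φ=7
RL: stance ticks = 3; W→S at t=2 → φ=6
RR: stance ticks = 3; W→S at t=0 → φ=0


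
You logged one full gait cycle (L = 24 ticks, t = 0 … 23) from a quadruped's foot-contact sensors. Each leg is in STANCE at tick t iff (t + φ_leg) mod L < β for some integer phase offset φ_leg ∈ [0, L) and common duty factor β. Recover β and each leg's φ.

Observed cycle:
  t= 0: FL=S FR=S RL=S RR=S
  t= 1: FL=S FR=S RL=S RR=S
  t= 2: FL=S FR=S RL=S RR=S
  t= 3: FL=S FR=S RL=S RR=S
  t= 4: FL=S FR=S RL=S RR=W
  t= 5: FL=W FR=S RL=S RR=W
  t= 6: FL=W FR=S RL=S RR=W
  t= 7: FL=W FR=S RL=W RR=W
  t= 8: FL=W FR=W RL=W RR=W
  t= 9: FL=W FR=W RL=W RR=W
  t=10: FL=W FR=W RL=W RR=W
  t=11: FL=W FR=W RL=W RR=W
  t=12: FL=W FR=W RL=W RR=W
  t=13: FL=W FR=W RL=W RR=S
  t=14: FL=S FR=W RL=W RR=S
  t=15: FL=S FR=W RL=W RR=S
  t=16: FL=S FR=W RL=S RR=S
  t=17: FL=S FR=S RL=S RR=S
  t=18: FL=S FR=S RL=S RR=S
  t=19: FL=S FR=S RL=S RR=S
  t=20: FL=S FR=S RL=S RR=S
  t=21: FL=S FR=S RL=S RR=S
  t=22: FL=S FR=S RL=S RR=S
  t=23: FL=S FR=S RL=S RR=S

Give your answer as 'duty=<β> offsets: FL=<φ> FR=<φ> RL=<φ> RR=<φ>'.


duty=15 offsets: FL=10 FR=7 RL=8 RR=11

duty β = stance ticks per leg = 15
FL: stance ticks = 15; W→S at t=14 → φ=10
FR: stance ticks = 15; W→S at t=17 → φ=7
RL: stance ticks = 15; W→S at t=16 → φ=8
RR: stance ticks = 15; W→S at t=13 → φ=11


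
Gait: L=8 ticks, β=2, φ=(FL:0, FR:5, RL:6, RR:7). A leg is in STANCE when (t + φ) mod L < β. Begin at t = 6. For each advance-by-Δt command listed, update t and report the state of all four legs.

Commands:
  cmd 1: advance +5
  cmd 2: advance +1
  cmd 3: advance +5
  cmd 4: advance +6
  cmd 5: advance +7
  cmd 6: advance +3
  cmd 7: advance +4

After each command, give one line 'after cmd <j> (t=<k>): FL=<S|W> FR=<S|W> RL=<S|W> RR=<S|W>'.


start t=6: FL=W FR=W RL=W RR=W
cmd 1: advance +5 → t=11, phase=(3,0,1,2) → FL=W FR=S RL=S RR=W
cmd 2: advance +1 → t=12, phase=(4,1,2,3) → FL=W FR=S RL=W RR=W
cmd 3: advance +5 → t=17, phase=(1,6,7,0) → FL=S FR=W RL=W RR=S
cmd 4: advance +6 → t=23, phase=(7,4,5,6) → FL=W FR=W RL=W RR=W
cmd 5: advance +7 → t=30, phase=(6,3,4,5) → FL=W FR=W RL=W RR=W
cmd 6: advance +3 → t=33, phase=(1,6,7,0) → FL=S FR=W RL=W RR=S
cmd 7: advance +4 → t=37, phase=(5,2,3,4) → FL=W FR=W RL=W RR=W

after cmd 1 (t=11): FL=W FR=S RL=S RR=W
after cmd 2 (t=12): FL=W FR=S RL=W RR=W
after cmd 3 (t=17): FL=S FR=W RL=W RR=S
after cmd 4 (t=23): FL=W FR=W RL=W RR=W
after cmd 5 (t=30): FL=W FR=W RL=W RR=W
after cmd 6 (t=33): FL=S FR=W RL=W RR=S
after cmd 7 (t=37): FL=W FR=W RL=W RR=W


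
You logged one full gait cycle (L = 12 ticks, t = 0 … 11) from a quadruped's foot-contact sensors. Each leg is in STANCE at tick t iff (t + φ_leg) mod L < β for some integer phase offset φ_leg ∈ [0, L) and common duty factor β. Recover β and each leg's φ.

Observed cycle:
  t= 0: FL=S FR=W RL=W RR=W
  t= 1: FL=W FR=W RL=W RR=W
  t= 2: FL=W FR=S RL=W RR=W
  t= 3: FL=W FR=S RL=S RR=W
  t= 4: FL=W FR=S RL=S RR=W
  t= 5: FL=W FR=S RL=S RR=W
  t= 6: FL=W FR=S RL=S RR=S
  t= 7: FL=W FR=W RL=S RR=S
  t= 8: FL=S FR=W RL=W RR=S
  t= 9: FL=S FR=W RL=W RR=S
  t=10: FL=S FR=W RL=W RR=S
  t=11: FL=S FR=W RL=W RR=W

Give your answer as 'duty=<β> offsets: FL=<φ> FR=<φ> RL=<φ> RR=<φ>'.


duty=5 offsets: FL=4 FR=10 RL=9 RR=6

duty β = stance ticks per leg = 5
FL: stance ticks = 5; W→S at t=8 → φ=4
FR: stance ticks = 5; W→S at t=2 → φ=10
RL: stance ticks = 5; W→S at t=3 → φ=9
RR: stance ticks = 5; W→S at t=6 → φ=6


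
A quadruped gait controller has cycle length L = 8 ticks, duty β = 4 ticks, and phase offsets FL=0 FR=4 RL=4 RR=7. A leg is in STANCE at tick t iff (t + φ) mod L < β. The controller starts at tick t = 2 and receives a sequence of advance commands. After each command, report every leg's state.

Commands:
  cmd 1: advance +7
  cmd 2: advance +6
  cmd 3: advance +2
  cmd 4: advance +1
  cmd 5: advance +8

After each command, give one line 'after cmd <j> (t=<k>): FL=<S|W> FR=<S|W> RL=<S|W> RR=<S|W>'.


after cmd 1 (t=9): FL=S FR=W RL=W RR=S
after cmd 2 (t=15): FL=W FR=S RL=S RR=W
after cmd 3 (t=17): FL=S FR=W RL=W RR=S
after cmd 4 (t=18): FL=S FR=W RL=W RR=S
after cmd 5 (t=26): FL=S FR=W RL=W RR=S

start t=2: FL=S FR=W RL=W RR=S
cmd 1: advance +7 → t=9, phase=(1,5,5,0) → FL=S FR=W RL=W RR=S
cmd 2: advance +6 → t=15, phase=(7,3,3,6) → FL=W FR=S RL=S RR=W
cmd 3: advance +2 → t=17, phase=(1,5,5,0) → FL=S FR=W RL=W RR=S
cmd 4: advance +1 → t=18, phase=(2,6,6,1) → FL=S FR=W RL=W RR=S
cmd 5: advance +8 → t=26, phase=(2,6,6,1) → FL=S FR=W RL=W RR=S


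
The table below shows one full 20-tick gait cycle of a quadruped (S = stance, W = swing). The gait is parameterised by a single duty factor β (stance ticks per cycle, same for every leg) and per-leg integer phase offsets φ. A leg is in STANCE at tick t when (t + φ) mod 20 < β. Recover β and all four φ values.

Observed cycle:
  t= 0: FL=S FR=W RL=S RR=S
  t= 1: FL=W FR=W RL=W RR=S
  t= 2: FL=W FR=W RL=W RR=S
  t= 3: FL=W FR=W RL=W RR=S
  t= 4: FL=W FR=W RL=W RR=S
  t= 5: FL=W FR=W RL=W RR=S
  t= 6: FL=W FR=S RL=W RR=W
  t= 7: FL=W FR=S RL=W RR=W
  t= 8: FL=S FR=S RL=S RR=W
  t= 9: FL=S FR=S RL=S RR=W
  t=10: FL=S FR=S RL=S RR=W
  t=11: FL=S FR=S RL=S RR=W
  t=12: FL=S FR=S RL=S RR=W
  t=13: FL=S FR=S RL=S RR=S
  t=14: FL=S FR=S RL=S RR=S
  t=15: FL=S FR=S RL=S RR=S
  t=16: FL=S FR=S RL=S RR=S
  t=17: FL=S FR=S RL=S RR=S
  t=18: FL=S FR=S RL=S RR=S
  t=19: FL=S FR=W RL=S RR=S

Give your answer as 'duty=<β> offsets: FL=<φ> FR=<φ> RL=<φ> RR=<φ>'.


duty β = stance ticks per leg = 13
FL: stance ticks = 13; W→S at t=8 → φ=12
FR: stance ticks = 13; W→S at t=6 → φ=14
RL: stance ticks = 13; W→S at t=8 → φ=12
RR: stance ticks = 13; W→S at t=13 → φ=7

duty=13 offsets: FL=12 FR=14 RL=12 RR=7


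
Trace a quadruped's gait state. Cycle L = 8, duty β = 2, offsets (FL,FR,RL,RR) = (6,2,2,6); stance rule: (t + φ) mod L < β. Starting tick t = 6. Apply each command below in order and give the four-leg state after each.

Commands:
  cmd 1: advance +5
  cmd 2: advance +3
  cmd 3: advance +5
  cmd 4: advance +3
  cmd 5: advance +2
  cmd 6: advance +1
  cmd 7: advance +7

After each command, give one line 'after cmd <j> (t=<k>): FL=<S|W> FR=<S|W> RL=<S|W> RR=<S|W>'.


start t=6: FL=W FR=S RL=S RR=W
cmd 1: advance +5 → t=11, phase=(1,5,5,1) → FL=S FR=W RL=W RR=S
cmd 2: advance +3 → t=14, phase=(4,0,0,4) → FL=W FR=S RL=S RR=W
cmd 3: advance +5 → t=19, phase=(1,5,5,1) → FL=S FR=W RL=W RR=S
cmd 4: advance +3 → t=22, phase=(4,0,0,4) → FL=W FR=S RL=S RR=W
cmd 5: advance +2 → t=24, phase=(6,2,2,6) → FL=W FR=W RL=W RR=W
cmd 6: advance +1 → t=25, phase=(7,3,3,7) → FL=W FR=W RL=W RR=W
cmd 7: advance +7 → t=32, phase=(6,2,2,6) → FL=W FR=W RL=W RR=W

after cmd 1 (t=11): FL=S FR=W RL=W RR=S
after cmd 2 (t=14): FL=W FR=S RL=S RR=W
after cmd 3 (t=19): FL=S FR=W RL=W RR=S
after cmd 4 (t=22): FL=W FR=S RL=S RR=W
after cmd 5 (t=24): FL=W FR=W RL=W RR=W
after cmd 6 (t=25): FL=W FR=W RL=W RR=W
after cmd 7 (t=32): FL=W FR=W RL=W RR=W


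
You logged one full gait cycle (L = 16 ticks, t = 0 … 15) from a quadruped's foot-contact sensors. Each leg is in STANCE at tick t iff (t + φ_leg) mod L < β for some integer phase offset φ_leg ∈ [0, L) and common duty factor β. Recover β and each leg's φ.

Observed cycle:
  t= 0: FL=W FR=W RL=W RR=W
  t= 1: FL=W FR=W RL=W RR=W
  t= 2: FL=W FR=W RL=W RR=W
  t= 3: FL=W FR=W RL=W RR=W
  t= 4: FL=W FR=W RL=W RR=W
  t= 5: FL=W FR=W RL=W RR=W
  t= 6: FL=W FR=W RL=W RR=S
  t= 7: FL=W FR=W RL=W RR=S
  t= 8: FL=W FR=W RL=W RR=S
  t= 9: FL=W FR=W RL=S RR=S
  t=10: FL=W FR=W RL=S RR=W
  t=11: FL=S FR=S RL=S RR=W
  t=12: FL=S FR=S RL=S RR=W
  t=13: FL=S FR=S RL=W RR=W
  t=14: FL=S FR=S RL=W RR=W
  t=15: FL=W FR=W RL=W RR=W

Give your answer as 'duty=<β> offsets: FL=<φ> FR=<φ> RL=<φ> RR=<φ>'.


duty=4 offsets: FL=5 FR=5 RL=7 RR=10

duty β = stance ticks per leg = 4
FL: stance ticks = 4; W→S at t=11 → φ=5
FR: stance ticks = 4; W→S at t=11 → φ=5
RL: stance ticks = 4; W→S at t=9 → φ=7
RR: stance ticks = 4; W→S at t=6 → φ=10


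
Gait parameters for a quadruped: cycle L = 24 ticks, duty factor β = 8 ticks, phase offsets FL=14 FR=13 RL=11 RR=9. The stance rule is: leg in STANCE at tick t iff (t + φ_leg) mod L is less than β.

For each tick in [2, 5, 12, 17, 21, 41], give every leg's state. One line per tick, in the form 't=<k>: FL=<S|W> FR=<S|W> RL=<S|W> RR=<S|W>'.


t=2: phase=(16,15,13,11) vs β=8 → FL=W FR=W RL=W RR=W
t=5: phase=(19,18,16,14) vs β=8 → FL=W FR=W RL=W RR=W
t=12: phase=(2,1,23,21) vs β=8 → FL=S FR=S RL=W RR=W
t=17: phase=(7,6,4,2) vs β=8 → FL=S FR=S RL=S RR=S
t=21: phase=(11,10,8,6) vs β=8 → FL=W FR=W RL=W RR=S
t=41: phase=(7,6,4,2) vs β=8 → FL=S FR=S RL=S RR=S

t=2: FL=W FR=W RL=W RR=W
t=5: FL=W FR=W RL=W RR=W
t=12: FL=S FR=S RL=W RR=W
t=17: FL=S FR=S RL=S RR=S
t=21: FL=W FR=W RL=W RR=S
t=41: FL=S FR=S RL=S RR=S


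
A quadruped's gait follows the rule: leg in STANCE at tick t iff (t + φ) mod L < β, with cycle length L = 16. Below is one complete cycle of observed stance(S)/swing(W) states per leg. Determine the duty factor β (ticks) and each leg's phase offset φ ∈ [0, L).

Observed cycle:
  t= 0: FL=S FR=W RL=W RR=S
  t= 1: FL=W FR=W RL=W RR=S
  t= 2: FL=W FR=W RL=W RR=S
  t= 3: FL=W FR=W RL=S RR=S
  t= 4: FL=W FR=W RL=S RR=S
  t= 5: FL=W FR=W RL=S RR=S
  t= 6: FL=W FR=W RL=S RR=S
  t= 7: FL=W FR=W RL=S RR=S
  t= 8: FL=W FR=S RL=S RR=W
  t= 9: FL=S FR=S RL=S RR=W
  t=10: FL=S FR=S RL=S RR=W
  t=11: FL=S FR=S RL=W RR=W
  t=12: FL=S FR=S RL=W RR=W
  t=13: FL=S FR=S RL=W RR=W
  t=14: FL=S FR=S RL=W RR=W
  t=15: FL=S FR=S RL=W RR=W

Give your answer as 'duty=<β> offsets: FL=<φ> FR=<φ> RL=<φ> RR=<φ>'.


duty β = stance ticks per leg = 8
FL: stance ticks = 8; W→S at t=9 → φ=7
FR: stance ticks = 8; W→S at t=8 → φ=8
RL: stance ticks = 8; W→S at t=3 → φ=13
RR: stance ticks = 8; W→S at t=0 → φ=0

duty=8 offsets: FL=7 FR=8 RL=13 RR=0


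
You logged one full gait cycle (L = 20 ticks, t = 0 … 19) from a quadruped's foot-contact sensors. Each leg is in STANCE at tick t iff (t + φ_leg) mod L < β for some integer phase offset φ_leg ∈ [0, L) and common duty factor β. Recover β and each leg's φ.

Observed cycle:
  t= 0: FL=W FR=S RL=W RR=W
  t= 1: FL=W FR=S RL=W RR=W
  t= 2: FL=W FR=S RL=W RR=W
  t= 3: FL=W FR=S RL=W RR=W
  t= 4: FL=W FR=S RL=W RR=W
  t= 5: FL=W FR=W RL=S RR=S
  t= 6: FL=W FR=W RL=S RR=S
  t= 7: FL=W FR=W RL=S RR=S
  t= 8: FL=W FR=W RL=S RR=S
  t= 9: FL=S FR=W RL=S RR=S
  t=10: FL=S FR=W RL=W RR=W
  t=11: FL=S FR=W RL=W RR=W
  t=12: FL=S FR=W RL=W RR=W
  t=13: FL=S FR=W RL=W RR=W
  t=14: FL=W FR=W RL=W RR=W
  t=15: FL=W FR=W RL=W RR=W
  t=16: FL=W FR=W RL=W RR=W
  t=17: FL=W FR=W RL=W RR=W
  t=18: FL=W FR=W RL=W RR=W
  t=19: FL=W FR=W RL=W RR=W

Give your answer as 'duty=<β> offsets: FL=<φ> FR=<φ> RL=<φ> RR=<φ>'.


duty β = stance ticks per leg = 5
FL: stance ticks = 5; W→S at t=9 → φ=11
FR: stance ticks = 5; W→S at t=0 → φ=0
RL: stance ticks = 5; W→S at t=5 → φ=15
RR: stance ticks = 5; W→S at t=5 → φ=15

duty=5 offsets: FL=11 FR=0 RL=15 RR=15


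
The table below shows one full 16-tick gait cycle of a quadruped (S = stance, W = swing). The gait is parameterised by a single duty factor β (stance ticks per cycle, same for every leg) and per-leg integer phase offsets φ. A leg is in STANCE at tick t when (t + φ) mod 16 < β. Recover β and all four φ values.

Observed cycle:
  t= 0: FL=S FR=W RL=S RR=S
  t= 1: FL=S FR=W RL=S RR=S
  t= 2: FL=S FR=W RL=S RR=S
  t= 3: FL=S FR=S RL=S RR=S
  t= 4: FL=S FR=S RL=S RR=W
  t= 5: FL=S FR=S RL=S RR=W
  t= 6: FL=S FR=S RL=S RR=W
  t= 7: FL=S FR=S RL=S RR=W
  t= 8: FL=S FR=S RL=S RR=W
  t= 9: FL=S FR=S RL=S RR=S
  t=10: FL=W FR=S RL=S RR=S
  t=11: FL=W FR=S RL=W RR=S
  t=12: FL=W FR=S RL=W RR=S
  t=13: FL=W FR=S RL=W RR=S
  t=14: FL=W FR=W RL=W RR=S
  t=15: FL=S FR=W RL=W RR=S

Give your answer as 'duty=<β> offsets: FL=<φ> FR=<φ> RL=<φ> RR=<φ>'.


duty β = stance ticks per leg = 11
FL: stance ticks = 11; W→S at t=15 → φ=1
FR: stance ticks = 11; W→S at t=3 → φ=13
RL: stance ticks = 11; W→S at t=0 → φ=0
RR: stance ticks = 11; W→S at t=9 → φ=7

duty=11 offsets: FL=1 FR=13 RL=0 RR=7


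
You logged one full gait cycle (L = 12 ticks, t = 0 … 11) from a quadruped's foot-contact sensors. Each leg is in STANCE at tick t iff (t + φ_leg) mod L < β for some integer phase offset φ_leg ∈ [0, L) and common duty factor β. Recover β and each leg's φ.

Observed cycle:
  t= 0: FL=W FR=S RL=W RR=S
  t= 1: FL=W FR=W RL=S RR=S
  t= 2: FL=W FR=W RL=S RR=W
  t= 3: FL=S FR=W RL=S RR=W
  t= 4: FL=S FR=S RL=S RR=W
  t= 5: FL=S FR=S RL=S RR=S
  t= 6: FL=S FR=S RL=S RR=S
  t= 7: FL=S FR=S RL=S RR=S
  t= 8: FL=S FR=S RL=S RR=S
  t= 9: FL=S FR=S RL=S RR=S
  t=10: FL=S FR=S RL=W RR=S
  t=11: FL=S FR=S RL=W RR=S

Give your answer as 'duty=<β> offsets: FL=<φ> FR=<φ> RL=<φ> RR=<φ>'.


duty=9 offsets: FL=9 FR=8 RL=11 RR=7

duty β = stance ticks per leg = 9
FL: stance ticks = 9; W→S at t=3 → φ=9
FR: stance ticks = 9; W→S at t=4 → φ=8
RL: stance ticks = 9; W→S at t=1 → φ=11
RR: stance ticks = 9; W→S at t=5 → φ=7


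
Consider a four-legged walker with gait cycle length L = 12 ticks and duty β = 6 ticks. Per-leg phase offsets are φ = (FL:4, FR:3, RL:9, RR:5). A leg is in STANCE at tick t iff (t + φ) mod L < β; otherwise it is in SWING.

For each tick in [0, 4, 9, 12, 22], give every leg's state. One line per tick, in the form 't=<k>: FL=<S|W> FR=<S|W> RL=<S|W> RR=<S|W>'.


t=0: FL=S FR=S RL=W RR=S
t=4: FL=W FR=W RL=S RR=W
t=9: FL=S FR=S RL=W RR=S
t=12: FL=S FR=S RL=W RR=S
t=22: FL=S FR=S RL=W RR=S

t=0: phase=(4,3,9,5) vs β=6 → FL=S FR=S RL=W RR=S
t=4: phase=(8,7,1,9) vs β=6 → FL=W FR=W RL=S RR=W
t=9: phase=(1,0,6,2) vs β=6 → FL=S FR=S RL=W RR=S
t=12: phase=(4,3,9,5) vs β=6 → FL=S FR=S RL=W RR=S
t=22: phase=(2,1,7,3) vs β=6 → FL=S FR=S RL=W RR=S


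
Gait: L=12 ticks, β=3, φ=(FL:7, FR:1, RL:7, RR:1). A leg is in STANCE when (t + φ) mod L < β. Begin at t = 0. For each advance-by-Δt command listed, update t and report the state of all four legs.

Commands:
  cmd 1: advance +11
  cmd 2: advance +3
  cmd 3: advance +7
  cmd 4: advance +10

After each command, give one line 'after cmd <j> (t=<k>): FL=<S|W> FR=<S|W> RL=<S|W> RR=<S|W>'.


after cmd 1 (t=11): FL=W FR=S RL=W RR=S
after cmd 2 (t=14): FL=W FR=W RL=W RR=W
after cmd 3 (t=21): FL=W FR=W RL=W RR=W
after cmd 4 (t=31): FL=S FR=W RL=S RR=W

start t=0: FL=W FR=S RL=W RR=S
cmd 1: advance +11 → t=11, phase=(6,0,6,0) → FL=W FR=S RL=W RR=S
cmd 2: advance +3 → t=14, phase=(9,3,9,3) → FL=W FR=W RL=W RR=W
cmd 3: advance +7 → t=21, phase=(4,10,4,10) → FL=W FR=W RL=W RR=W
cmd 4: advance +10 → t=31, phase=(2,8,2,8) → FL=S FR=W RL=S RR=W


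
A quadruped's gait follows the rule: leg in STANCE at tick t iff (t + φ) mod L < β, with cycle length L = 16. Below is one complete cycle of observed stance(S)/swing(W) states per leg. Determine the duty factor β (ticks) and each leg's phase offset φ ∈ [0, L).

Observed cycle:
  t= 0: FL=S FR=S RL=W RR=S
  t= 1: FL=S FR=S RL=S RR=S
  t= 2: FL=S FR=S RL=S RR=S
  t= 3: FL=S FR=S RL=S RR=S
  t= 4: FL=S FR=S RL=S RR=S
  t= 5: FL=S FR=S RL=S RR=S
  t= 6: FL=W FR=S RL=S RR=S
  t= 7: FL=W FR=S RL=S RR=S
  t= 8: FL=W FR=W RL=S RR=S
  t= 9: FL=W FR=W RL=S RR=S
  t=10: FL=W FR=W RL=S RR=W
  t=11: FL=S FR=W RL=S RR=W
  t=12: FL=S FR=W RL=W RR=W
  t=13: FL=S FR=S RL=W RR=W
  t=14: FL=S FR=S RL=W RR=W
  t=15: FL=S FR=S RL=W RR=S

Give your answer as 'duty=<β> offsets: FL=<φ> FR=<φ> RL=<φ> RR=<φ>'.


duty β = stance ticks per leg = 11
FL: stance ticks = 11; W→S at t=11 → φ=5
FR: stance ticks = 11; W→S at t=13 → φ=3
RL: stance ticks = 11; W→S at t=1 → φ=15
RR: stance ticks = 11; W→S at t=15 → φ=1

duty=11 offsets: FL=5 FR=3 RL=15 RR=1


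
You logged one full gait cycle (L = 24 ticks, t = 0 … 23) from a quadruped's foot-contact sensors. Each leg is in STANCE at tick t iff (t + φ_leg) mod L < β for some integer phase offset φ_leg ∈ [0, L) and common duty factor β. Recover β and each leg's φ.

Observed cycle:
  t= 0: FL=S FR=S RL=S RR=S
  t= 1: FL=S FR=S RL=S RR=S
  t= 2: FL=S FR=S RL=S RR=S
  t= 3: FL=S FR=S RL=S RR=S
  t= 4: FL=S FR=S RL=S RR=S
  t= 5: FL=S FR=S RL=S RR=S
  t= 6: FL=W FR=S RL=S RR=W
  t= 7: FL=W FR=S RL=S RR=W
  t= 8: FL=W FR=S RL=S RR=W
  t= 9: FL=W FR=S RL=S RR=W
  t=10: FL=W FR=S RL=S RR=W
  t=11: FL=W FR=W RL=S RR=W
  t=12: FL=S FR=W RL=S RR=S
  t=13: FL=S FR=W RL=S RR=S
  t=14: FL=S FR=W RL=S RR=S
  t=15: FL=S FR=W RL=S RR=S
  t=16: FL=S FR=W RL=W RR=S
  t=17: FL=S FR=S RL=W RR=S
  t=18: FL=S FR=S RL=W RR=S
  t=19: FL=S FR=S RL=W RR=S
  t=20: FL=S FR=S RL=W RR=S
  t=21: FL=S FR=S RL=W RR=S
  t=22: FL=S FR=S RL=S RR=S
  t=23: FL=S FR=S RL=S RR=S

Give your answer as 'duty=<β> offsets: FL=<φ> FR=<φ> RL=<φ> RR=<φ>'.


duty=18 offsets: FL=12 FR=7 RL=2 RR=12

duty β = stance ticks per leg = 18
FL: stance ticks = 18; W→S at t=12 → φ=12
FR: stance ticks = 18; W→S at t=17 → φ=7
RL: stance ticks = 18; W→S at t=22 → φ=2
RR: stance ticks = 18; W→S at t=12 → φ=12


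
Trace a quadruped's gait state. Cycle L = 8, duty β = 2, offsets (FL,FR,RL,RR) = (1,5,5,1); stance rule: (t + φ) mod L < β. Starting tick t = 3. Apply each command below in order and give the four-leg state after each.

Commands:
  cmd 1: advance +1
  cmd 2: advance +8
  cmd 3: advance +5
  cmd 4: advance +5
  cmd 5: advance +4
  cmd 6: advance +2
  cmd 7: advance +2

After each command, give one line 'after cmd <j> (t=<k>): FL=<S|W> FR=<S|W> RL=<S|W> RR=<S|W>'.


start t=3: FL=W FR=S RL=S RR=W
cmd 1: advance +1 → t=4, phase=(5,1,1,5) → FL=W FR=S RL=S RR=W
cmd 2: advance +8 → t=12, phase=(5,1,1,5) → FL=W FR=S RL=S RR=W
cmd 3: advance +5 → t=17, phase=(2,6,6,2) → FL=W FR=W RL=W RR=W
cmd 4: advance +5 → t=22, phase=(7,3,3,7) → FL=W FR=W RL=W RR=W
cmd 5: advance +4 → t=26, phase=(3,7,7,3) → FL=W FR=W RL=W RR=W
cmd 6: advance +2 → t=28, phase=(5,1,1,5) → FL=W FR=S RL=S RR=W
cmd 7: advance +2 → t=30, phase=(7,3,3,7) → FL=W FR=W RL=W RR=W

after cmd 1 (t=4): FL=W FR=S RL=S RR=W
after cmd 2 (t=12): FL=W FR=S RL=S RR=W
after cmd 3 (t=17): FL=W FR=W RL=W RR=W
after cmd 4 (t=22): FL=W FR=W RL=W RR=W
after cmd 5 (t=26): FL=W FR=W RL=W RR=W
after cmd 6 (t=28): FL=W FR=S RL=S RR=W
after cmd 7 (t=30): FL=W FR=W RL=W RR=W


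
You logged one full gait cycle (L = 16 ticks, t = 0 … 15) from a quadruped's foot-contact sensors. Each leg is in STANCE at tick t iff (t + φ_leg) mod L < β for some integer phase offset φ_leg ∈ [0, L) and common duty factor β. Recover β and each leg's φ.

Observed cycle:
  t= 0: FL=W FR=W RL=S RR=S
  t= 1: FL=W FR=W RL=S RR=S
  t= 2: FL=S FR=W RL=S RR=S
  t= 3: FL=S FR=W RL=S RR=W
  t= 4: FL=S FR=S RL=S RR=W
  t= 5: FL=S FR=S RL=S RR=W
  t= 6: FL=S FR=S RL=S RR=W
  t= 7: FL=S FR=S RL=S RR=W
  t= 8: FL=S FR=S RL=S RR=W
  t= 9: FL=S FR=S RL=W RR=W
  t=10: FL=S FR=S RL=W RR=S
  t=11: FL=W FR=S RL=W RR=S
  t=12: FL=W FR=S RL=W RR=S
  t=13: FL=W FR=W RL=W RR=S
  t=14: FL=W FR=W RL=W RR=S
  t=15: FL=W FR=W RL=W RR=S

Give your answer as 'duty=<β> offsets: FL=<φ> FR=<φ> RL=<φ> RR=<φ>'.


duty β = stance ticks per leg = 9
FL: stance ticks = 9; W→S at t=2 → φ=14
FR: stance ticks = 9; W→S at t=4 → φ=12
RL: stance ticks = 9; W→S at t=0 → φ=0
RR: stance ticks = 9; W→S at t=10 → φ=6

duty=9 offsets: FL=14 FR=12 RL=0 RR=6


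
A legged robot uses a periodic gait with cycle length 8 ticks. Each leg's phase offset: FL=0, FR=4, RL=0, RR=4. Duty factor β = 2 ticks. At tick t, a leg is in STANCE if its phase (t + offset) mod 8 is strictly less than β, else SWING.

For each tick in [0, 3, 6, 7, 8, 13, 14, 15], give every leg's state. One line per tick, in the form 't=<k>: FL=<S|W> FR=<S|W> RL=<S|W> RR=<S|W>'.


t=0: phase=(0,4,0,4) vs β=2 → FL=S FR=W RL=S RR=W
t=3: phase=(3,7,3,7) vs β=2 → FL=W FR=W RL=W RR=W
t=6: phase=(6,2,6,2) vs β=2 → FL=W FR=W RL=W RR=W
t=7: phase=(7,3,7,3) vs β=2 → FL=W FR=W RL=W RR=W
t=8: phase=(0,4,0,4) vs β=2 → FL=S FR=W RL=S RR=W
t=13: phase=(5,1,5,1) vs β=2 → FL=W FR=S RL=W RR=S
t=14: phase=(6,2,6,2) vs β=2 → FL=W FR=W RL=W RR=W
t=15: phase=(7,3,7,3) vs β=2 → FL=W FR=W RL=W RR=W

t=0: FL=S FR=W RL=S RR=W
t=3: FL=W FR=W RL=W RR=W
t=6: FL=W FR=W RL=W RR=W
t=7: FL=W FR=W RL=W RR=W
t=8: FL=S FR=W RL=S RR=W
t=13: FL=W FR=S RL=W RR=S
t=14: FL=W FR=W RL=W RR=W
t=15: FL=W FR=W RL=W RR=W


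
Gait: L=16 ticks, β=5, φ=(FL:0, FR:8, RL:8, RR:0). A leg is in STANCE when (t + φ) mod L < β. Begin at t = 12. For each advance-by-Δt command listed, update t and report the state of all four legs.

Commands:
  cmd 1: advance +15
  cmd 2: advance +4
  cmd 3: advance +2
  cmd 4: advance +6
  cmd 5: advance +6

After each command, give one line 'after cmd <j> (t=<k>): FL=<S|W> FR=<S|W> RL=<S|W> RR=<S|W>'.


start t=12: FL=W FR=S RL=S RR=W
cmd 1: advance +15 → t=27, phase=(11,3,3,11) → FL=W FR=S RL=S RR=W
cmd 2: advance +4 → t=31, phase=(15,7,7,15) → FL=W FR=W RL=W RR=W
cmd 3: advance +2 → t=33, phase=(1,9,9,1) → FL=S FR=W RL=W RR=S
cmd 4: advance +6 → t=39, phase=(7,15,15,7) → FL=W FR=W RL=W RR=W
cmd 5: advance +6 → t=45, phase=(13,5,5,13) → FL=W FR=W RL=W RR=W

after cmd 1 (t=27): FL=W FR=S RL=S RR=W
after cmd 2 (t=31): FL=W FR=W RL=W RR=W
after cmd 3 (t=33): FL=S FR=W RL=W RR=S
after cmd 4 (t=39): FL=W FR=W RL=W RR=W
after cmd 5 (t=45): FL=W FR=W RL=W RR=W


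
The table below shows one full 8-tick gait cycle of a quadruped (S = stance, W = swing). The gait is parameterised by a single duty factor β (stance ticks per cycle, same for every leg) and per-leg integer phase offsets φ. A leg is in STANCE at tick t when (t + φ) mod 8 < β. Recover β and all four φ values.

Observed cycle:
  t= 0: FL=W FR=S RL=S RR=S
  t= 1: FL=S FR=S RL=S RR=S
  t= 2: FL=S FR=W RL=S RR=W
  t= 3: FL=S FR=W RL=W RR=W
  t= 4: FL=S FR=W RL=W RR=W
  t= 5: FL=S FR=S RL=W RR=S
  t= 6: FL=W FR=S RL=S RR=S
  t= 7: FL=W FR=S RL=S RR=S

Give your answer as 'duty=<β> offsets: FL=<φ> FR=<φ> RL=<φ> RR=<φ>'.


duty β = stance ticks per leg = 5
FL: stance ticks = 5; W→S at t=1 → φ=7
FR: stance ticks = 5; W→S at t=5 → φ=3
RL: stance ticks = 5; W→S at t=6 → φ=2
RR: stance ticks = 5; W→S at t=5 → φ=3

duty=5 offsets: FL=7 FR=3 RL=2 RR=3


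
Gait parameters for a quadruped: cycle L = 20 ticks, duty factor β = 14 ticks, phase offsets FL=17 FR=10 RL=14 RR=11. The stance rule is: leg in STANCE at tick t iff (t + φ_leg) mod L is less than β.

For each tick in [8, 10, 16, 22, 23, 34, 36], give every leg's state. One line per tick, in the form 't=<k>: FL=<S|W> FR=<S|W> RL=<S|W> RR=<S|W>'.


t=8: phase=(5,18,2,19) vs β=14 → FL=S FR=W RL=S RR=W
t=10: phase=(7,0,4,1) vs β=14 → FL=S FR=S RL=S RR=S
t=16: phase=(13,6,10,7) vs β=14 → FL=S FR=S RL=S RR=S
t=22: phase=(19,12,16,13) vs β=14 → FL=W FR=S RL=W RR=S
t=23: phase=(0,13,17,14) vs β=14 → FL=S FR=S RL=W RR=W
t=34: phase=(11,4,8,5) vs β=14 → FL=S FR=S RL=S RR=S
t=36: phase=(13,6,10,7) vs β=14 → FL=S FR=S RL=S RR=S

t=8: FL=S FR=W RL=S RR=W
t=10: FL=S FR=S RL=S RR=S
t=16: FL=S FR=S RL=S RR=S
t=22: FL=W FR=S RL=W RR=S
t=23: FL=S FR=S RL=W RR=W
t=34: FL=S FR=S RL=S RR=S
t=36: FL=S FR=S RL=S RR=S


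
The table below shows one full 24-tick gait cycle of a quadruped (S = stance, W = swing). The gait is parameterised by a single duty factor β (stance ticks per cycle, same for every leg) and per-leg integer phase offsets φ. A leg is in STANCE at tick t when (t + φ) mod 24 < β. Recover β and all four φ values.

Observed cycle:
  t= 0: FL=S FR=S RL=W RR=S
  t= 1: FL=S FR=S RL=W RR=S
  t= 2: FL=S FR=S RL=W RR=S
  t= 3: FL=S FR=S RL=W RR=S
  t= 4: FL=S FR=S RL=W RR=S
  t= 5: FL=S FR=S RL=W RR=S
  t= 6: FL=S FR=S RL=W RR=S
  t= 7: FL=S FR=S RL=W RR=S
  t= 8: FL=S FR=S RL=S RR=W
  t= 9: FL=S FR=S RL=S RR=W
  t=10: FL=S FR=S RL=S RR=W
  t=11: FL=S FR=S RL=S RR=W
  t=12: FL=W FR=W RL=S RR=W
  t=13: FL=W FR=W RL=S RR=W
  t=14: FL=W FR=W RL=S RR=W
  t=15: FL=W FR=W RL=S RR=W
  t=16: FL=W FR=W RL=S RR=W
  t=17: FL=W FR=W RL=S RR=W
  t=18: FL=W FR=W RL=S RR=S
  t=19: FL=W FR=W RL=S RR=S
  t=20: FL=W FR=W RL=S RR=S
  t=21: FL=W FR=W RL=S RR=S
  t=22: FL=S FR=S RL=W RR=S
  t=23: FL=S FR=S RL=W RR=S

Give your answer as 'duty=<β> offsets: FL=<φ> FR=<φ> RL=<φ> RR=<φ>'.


duty=14 offsets: FL=2 FR=2 RL=16 RR=6

duty β = stance ticks per leg = 14
FL: stance ticks = 14; W→S at t=22 → φ=2
FR: stance ticks = 14; W→S at t=22 → φ=2
RL: stance ticks = 14; W→S at t=8 → φ=16
RR: stance ticks = 14; W→S at t=18 → φ=6


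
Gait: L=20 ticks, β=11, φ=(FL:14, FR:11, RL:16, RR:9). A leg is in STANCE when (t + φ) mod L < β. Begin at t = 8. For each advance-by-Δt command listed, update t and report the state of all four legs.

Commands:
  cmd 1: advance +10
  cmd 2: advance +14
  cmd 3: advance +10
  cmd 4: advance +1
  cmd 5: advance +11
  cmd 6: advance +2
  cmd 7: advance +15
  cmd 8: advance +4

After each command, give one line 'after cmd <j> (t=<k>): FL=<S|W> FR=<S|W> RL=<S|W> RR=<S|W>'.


after cmd 1 (t=18): FL=W FR=S RL=W RR=S
after cmd 2 (t=32): FL=S FR=S RL=S RR=S
after cmd 3 (t=42): FL=W FR=W RL=W RR=W
after cmd 4 (t=43): FL=W FR=W RL=W RR=W
after cmd 5 (t=54): FL=S FR=S RL=S RR=S
after cmd 6 (t=56): FL=S FR=S RL=W RR=S
after cmd 7 (t=71): FL=S FR=S RL=S RR=S
after cmd 8 (t=75): FL=S FR=S RL=W RR=S

start t=8: FL=S FR=W RL=S RR=W
cmd 1: advance +10 → t=18, phase=(12,9,14,7) → FL=W FR=S RL=W RR=S
cmd 2: advance +14 → t=32, phase=(6,3,8,1) → FL=S FR=S RL=S RR=S
cmd 3: advance +10 → t=42, phase=(16,13,18,11) → FL=W FR=W RL=W RR=W
cmd 4: advance +1 → t=43, phase=(17,14,19,12) → FL=W FR=W RL=W RR=W
cmd 5: advance +11 → t=54, phase=(8,5,10,3) → FL=S FR=S RL=S RR=S
cmd 6: advance +2 → t=56, phase=(10,7,12,5) → FL=S FR=S RL=W RR=S
cmd 7: advance +15 → t=71, phase=(5,2,7,0) → FL=S FR=S RL=S RR=S
cmd 8: advance +4 → t=75, phase=(9,6,11,4) → FL=S FR=S RL=W RR=S


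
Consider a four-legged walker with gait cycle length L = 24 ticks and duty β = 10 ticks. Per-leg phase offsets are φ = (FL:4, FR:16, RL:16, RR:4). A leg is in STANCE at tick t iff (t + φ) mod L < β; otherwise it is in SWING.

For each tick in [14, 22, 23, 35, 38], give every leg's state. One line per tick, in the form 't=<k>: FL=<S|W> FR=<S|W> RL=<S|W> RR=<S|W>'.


t=14: FL=W FR=S RL=S RR=W
t=22: FL=S FR=W RL=W RR=S
t=23: FL=S FR=W RL=W RR=S
t=35: FL=W FR=S RL=S RR=W
t=38: FL=W FR=S RL=S RR=W

t=14: phase=(18,6,6,18) vs β=10 → FL=W FR=S RL=S RR=W
t=22: phase=(2,14,14,2) vs β=10 → FL=S FR=W RL=W RR=S
t=23: phase=(3,15,15,3) vs β=10 → FL=S FR=W RL=W RR=S
t=35: phase=(15,3,3,15) vs β=10 → FL=W FR=S RL=S RR=W
t=38: phase=(18,6,6,18) vs β=10 → FL=W FR=S RL=S RR=W


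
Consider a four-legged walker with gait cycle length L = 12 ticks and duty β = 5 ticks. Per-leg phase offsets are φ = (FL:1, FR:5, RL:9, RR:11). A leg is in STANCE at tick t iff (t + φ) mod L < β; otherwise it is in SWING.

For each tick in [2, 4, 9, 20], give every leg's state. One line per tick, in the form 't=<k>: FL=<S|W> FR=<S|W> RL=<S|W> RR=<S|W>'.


t=2: phase=(3,7,11,1) vs β=5 → FL=S FR=W RL=W RR=S
t=4: phase=(5,9,1,3) vs β=5 → FL=W FR=W RL=S RR=S
t=9: phase=(10,2,6,8) vs β=5 → FL=W FR=S RL=W RR=W
t=20: phase=(9,1,5,7) vs β=5 → FL=W FR=S RL=W RR=W

t=2: FL=S FR=W RL=W RR=S
t=4: FL=W FR=W RL=S RR=S
t=9: FL=W FR=S RL=W RR=W
t=20: FL=W FR=S RL=W RR=W


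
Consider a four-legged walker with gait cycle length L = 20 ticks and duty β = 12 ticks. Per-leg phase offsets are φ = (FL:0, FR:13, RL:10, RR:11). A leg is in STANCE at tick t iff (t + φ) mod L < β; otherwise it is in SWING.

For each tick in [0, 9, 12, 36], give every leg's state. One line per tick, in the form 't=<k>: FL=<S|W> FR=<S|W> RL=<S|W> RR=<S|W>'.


t=0: FL=S FR=W RL=S RR=S
t=9: FL=S FR=S RL=W RR=S
t=12: FL=W FR=S RL=S RR=S
t=36: FL=W FR=S RL=S RR=S

t=0: phase=(0,13,10,11) vs β=12 → FL=S FR=W RL=S RR=S
t=9: phase=(9,2,19,0) vs β=12 → FL=S FR=S RL=W RR=S
t=12: phase=(12,5,2,3) vs β=12 → FL=W FR=S RL=S RR=S
t=36: phase=(16,9,6,7) vs β=12 → FL=W FR=S RL=S RR=S
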